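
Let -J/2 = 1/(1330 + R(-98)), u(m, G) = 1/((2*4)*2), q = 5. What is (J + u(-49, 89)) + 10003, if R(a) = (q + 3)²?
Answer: 111554137/11152 ≈ 10003.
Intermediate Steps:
R(a) = 64 (R(a) = (5 + 3)² = 8² = 64)
u(m, G) = 1/16 (u(m, G) = 1/(8*2) = 1/16)
J = -1/697 (J = -2/(1330 + 64) = -2/1394 = -2*1/1394 = -1/697 ≈ -0.0014347)
(J + u(-49, 89)) + 10003 = (-1/697 + 1/16) + 10003 = 681/11152 + 10003 = 111554137/11152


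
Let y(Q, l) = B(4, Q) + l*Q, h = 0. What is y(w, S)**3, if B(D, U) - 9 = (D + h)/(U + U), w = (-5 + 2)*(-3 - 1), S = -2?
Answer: -704969/216 ≈ -3263.7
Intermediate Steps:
w = 12 (w = -3*(-4) = 12)
B(D, U) = 9 + D/(2*U) (B(D, U) = 9 + (D + 0)/(U + U) = 9 + D/((2*U)) = 9 + D*(1/(2*U)) = 9 + D/(2*U))
y(Q, l) = 9 + 2/Q + Q*l (y(Q, l) = (9 + (1/2)*4/Q) + l*Q = (9 + 2/Q) + Q*l = 9 + 2/Q + Q*l)
y(w, S)**3 = (9 + 2/12 + 12*(-2))**3 = (9 + 2*(1/12) - 24)**3 = (9 + 1/6 - 24)**3 = (-89/6)**3 = -704969/216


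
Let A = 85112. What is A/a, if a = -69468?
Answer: -21278/17367 ≈ -1.2252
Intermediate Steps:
A/a = 85112/(-69468) = 85112*(-1/69468) = -21278/17367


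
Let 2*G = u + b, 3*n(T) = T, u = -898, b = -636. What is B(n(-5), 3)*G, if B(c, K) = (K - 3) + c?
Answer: 3835/3 ≈ 1278.3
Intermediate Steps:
n(T) = T/3
B(c, K) = -3 + K + c (B(c, K) = (-3 + K) + c = -3 + K + c)
G = -767 (G = (-898 - 636)/2 = (½)*(-1534) = -767)
B(n(-5), 3)*G = (-3 + 3 + (⅓)*(-5))*(-767) = (-3 + 3 - 5/3)*(-767) = -5/3*(-767) = 3835/3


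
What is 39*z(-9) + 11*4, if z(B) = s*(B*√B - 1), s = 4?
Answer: -112 - 4212*I ≈ -112.0 - 4212.0*I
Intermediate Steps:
z(B) = -4 + 4*B^(3/2) (z(B) = 4*(B*√B - 1) = 4*(B^(3/2) - 1) = 4*(-1 + B^(3/2)) = -4 + 4*B^(3/2))
39*z(-9) + 11*4 = 39*(-4 + 4*(-9)^(3/2)) + 11*4 = 39*(-4 + 4*(-27*I)) + 44 = 39*(-4 - 108*I) + 44 = (-156 - 4212*I) + 44 = -112 - 4212*I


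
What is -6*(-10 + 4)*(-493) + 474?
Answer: -17274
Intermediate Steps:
-6*(-10 + 4)*(-493) + 474 = -6*(-6)*(-493) + 474 = 36*(-493) + 474 = -17748 + 474 = -17274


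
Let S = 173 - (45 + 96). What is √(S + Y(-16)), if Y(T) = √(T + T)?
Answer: 2*√(8 + I*√2) ≈ 5.6787 + 0.49807*I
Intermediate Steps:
Y(T) = √2*√T (Y(T) = √(2*T) = √2*√T)
S = 32 (S = 173 - 1*141 = 173 - 141 = 32)
√(S + Y(-16)) = √(32 + √2*√(-16)) = √(32 + √2*(4*I)) = √(32 + 4*I*√2)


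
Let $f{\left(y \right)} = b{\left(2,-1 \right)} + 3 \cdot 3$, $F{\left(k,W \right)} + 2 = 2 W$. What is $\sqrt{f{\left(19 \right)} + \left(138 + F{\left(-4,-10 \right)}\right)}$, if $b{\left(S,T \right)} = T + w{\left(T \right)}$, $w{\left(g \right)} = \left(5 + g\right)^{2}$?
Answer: $2 \sqrt{35} \approx 11.832$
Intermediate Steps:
$F{\left(k,W \right)} = -2 + 2 W$
$b{\left(S,T \right)} = T + \left(5 + T\right)^{2}$
$f{\left(y \right)} = 24$ ($f{\left(y \right)} = \left(-1 + \left(5 - 1\right)^{2}\right) + 3 \cdot 3 = \left(-1 + 4^{2}\right) + 9 = \left(-1 + 16\right) + 9 = 15 + 9 = 24$)
$\sqrt{f{\left(19 \right)} + \left(138 + F{\left(-4,-10 \right)}\right)} = \sqrt{24 + \left(138 + \left(-2 + 2 \left(-10\right)\right)\right)} = \sqrt{24 + \left(138 - 22\right)} = \sqrt{24 + 116} = \sqrt{140} = 2 \sqrt{35}$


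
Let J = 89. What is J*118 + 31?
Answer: 10533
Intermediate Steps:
J*118 + 31 = 89*118 + 31 = 10502 + 31 = 10533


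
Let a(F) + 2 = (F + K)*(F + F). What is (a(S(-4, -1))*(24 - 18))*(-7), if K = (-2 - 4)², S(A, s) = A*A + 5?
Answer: -100464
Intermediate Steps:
S(A, s) = 5 + A² (S(A, s) = A² + 5 = 5 + A²)
K = 36 (K = (-6)² = 36)
a(F) = -2 + 2*F*(36 + F) (a(F) = -2 + (F + 36)*(F + F) = -2 + (36 + F)*(2*F) = -2 + 2*F*(36 + F))
(a(S(-4, -1))*(24 - 18))*(-7) = ((-2 + 2*(5 + (-4)²)² + 72*(5 + (-4)²))*(24 - 18))*(-7) = ((-2 + 2*(5 + 16)² + 72*(5 + 16))*6)*(-7) = ((-2 + 2*21² + 72*21)*6)*(-7) = ((-2 + 2*441 + 1512)*6)*(-7) = ((-2 + 882 + 1512)*6)*(-7) = (2392*6)*(-7) = 14352*(-7) = -100464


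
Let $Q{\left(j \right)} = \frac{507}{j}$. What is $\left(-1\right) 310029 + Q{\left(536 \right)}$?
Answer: $- \frac{166175037}{536} \approx -3.1003 \cdot 10^{5}$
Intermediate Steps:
$\left(-1\right) 310029 + Q{\left(536 \right)} = \left(-1\right) 310029 + \frac{507}{536} = -310029 + 507 \cdot \frac{1}{536} = -310029 + \frac{507}{536} = - \frac{166175037}{536}$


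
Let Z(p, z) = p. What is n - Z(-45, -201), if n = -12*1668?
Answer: -19971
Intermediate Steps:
n = -20016
n - Z(-45, -201) = -20016 - 1*(-45) = -20016 + 45 = -19971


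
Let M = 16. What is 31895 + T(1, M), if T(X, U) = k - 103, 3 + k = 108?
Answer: 31897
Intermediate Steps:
k = 105 (k = -3 + 108 = 105)
T(X, U) = 2 (T(X, U) = 105 - 103 = 2)
31895 + T(1, M) = 31895 + 2 = 31897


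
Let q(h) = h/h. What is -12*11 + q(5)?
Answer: -131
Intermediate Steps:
q(h) = 1
-12*11 + q(5) = -12*11 + 1 = -132 + 1 = -131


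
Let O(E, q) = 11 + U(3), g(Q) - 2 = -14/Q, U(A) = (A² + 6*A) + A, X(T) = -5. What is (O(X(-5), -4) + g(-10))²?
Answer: 49284/25 ≈ 1971.4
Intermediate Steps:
U(A) = A² + 7*A
g(Q) = 2 - 14/Q
O(E, q) = 41 (O(E, q) = 11 + 3*(7 + 3) = 11 + 3*10 = 11 + 30 = 41)
(O(X(-5), -4) + g(-10))² = (41 + (2 - 14/(-10)))² = (41 + (2 - 14*(-⅒)))² = (41 + (2 + 7/5))² = (41 + 17/5)² = (222/5)² = 49284/25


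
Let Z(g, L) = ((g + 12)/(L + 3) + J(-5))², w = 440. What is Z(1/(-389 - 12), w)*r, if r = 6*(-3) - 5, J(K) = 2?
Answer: -2982406536407/31557035449 ≈ -94.508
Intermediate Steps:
Z(g, L) = (2 + (12 + g)/(3 + L))² (Z(g, L) = ((g + 12)/(L + 3) + 2)² = ((12 + g)/(3 + L) + 2)² = (2 + (12 + g)/(3 + L))²)
r = -23 (r = -18 - 5 = -23)
Z(1/(-389 - 12), w)*r = ((18 + 1/(-389 - 12) + 2*440)²/(3 + 440)²)*(-23) = ((18 + 1/(-401) + 880)²/443²)*(-23) = ((18 - 1/401 + 880)²/196249)*(-23) = ((360097/401)²/196249)*(-23) = ((1/196249)*(129669849409/160801))*(-23) = (129669849409/31557035449)*(-23) = -2982406536407/31557035449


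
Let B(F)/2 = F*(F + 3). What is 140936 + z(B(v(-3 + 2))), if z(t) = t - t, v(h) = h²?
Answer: 140936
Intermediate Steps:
B(F) = 2*F*(3 + F) (B(F) = 2*(F*(F + 3)) = 2*(F*(3 + F)) = 2*F*(3 + F))
z(t) = 0
140936 + z(B(v(-3 + 2))) = 140936 + 0 = 140936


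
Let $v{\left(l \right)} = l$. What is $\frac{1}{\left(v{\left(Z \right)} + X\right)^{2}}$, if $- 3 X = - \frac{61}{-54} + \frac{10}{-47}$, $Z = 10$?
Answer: $\frac{57972996}{5448358969} \approx 0.01064$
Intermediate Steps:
$X = - \frac{2327}{7614}$ ($X = - \frac{- \frac{61}{-54} + \frac{10}{-47}}{3} = - \frac{\left(-61\right) \left(- \frac{1}{54}\right) + 10 \left(- \frac{1}{47}\right)}{3} = - \frac{\frac{61}{54} - \frac{10}{47}}{3} = \left(- \frac{1}{3}\right) \frac{2327}{2538} = - \frac{2327}{7614} \approx -0.30562$)
$\frac{1}{\left(v{\left(Z \right)} + X\right)^{2}} = \frac{1}{\left(10 - \frac{2327}{7614}\right)^{2}} = \frac{1}{\left(\frac{73813}{7614}\right)^{2}} = \frac{1}{\frac{5448358969}{57972996}} = \frac{57972996}{5448358969}$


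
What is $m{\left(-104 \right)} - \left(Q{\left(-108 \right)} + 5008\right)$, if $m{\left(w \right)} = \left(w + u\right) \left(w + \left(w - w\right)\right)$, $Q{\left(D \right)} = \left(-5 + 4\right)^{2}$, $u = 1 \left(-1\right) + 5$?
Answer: $5391$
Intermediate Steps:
$u = 4$ ($u = -1 + 5 = 4$)
$Q{\left(D \right)} = 1$ ($Q{\left(D \right)} = \left(-1\right)^{2} = 1$)
$m{\left(w \right)} = w \left(4 + w\right)$ ($m{\left(w \right)} = \left(w + 4\right) \left(w + \left(w - w\right)\right) = \left(4 + w\right) \left(w + 0\right) = \left(4 + w\right) w = w \left(4 + w\right)$)
$m{\left(-104 \right)} - \left(Q{\left(-108 \right)} + 5008\right) = - 104 \left(4 - 104\right) - \left(1 + 5008\right) = \left(-104\right) \left(-100\right) - 5009 = 10400 - 5009 = 5391$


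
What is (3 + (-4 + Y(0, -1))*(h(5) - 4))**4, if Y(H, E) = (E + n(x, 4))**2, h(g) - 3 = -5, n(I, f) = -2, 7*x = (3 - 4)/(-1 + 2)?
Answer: 531441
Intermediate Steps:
x = -1/7 (x = ((3 - 4)/(-1 + 2))/7 = (-1/1)/7 = (-1*1)/7 = (1/7)*(-1) = -1/7 ≈ -0.14286)
h(g) = -2 (h(g) = 3 - 5 = -2)
Y(H, E) = (-2 + E)**2 (Y(H, E) = (E - 2)**2 = (-2 + E)**2)
(3 + (-4 + Y(0, -1))*(h(5) - 4))**4 = (3 + (-4 + (-2 - 1)**2)*(-2 - 4))**4 = (3 + (-4 + (-3)**2)*(-6))**4 = (3 + (-4 + 9)*(-6))**4 = (3 + 5*(-6))**4 = (3 - 30)**4 = (-27)**4 = 531441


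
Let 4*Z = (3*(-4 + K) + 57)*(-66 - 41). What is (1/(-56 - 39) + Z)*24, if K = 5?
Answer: -3659424/95 ≈ -38520.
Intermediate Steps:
Z = -1605 (Z = ((3*(-4 + 5) + 57)*(-66 - 41))/4 = ((3*1 + 57)*(-107))/4 = ((3 + 57)*(-107))/4 = (60*(-107))/4 = (1/4)*(-6420) = -1605)
(1/(-56 - 39) + Z)*24 = (1/(-56 - 39) - 1605)*24 = (1/(-95) - 1605)*24 = (-1/95 - 1605)*24 = -152476/95*24 = -3659424/95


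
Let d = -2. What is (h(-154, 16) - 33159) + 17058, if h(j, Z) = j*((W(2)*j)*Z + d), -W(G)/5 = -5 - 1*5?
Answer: 18957007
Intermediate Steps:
W(G) = 50 (W(G) = -5*(-5 - 1*5) = -5*(-5 - 5) = -5*(-10) = 50)
h(j, Z) = j*(-2 + 50*Z*j) (h(j, Z) = j*((50*j)*Z - 2) = j*(50*Z*j - 2) = j*(-2 + 50*Z*j))
(h(-154, 16) - 33159) + 17058 = (2*(-154)*(-1 + 25*16*(-154)) - 33159) + 17058 = (2*(-154)*(-1 - 61600) - 33159) + 17058 = (2*(-154)*(-61601) - 33159) + 17058 = (18973108 - 33159) + 17058 = 18939949 + 17058 = 18957007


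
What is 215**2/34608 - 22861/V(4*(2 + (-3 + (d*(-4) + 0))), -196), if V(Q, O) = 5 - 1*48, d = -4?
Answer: 793161163/1488144 ≈ 532.99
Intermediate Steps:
V(Q, O) = -43 (V(Q, O) = 5 - 48 = -43)
215**2/34608 - 22861/V(4*(2 + (-3 + (d*(-4) + 0))), -196) = 215**2/34608 - 22861/(-43) = 46225*(1/34608) - 22861*(-1/43) = 46225/34608 + 22861/43 = 793161163/1488144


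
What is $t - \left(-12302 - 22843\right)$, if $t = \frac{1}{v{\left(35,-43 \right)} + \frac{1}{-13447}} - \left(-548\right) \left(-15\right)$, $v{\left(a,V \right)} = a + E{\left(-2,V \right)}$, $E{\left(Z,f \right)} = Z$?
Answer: $\frac{11947982197}{443750} \approx 26925.0$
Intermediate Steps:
$v{\left(a,V \right)} = -2 + a$ ($v{\left(a,V \right)} = a - 2 = -2 + a$)
$t = - \frac{3647611553}{443750}$ ($t = \frac{1}{\left(-2 + 35\right) + \frac{1}{-13447}} - \left(-548\right) \left(-15\right) = \frac{1}{33 - \frac{1}{13447}} - 8220 = \frac{1}{\frac{443750}{13447}} - 8220 = \frac{13447}{443750} - 8220 = - \frac{3647611553}{443750} \approx -8220.0$)
$t - \left(-12302 - 22843\right) = - \frac{3647611553}{443750} - \left(-12302 - 22843\right) = - \frac{3647611553}{443750} - -35145 = - \frac{3647611553}{443750} + 35145 = \frac{11947982197}{443750}$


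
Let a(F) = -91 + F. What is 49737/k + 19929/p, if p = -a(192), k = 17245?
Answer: -338652168/1741745 ≈ -194.43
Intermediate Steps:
p = -101 (p = -(-91 + 192) = -1*101 = -101)
49737/k + 19929/p = 49737/17245 + 19929/(-101) = 49737*(1/17245) + 19929*(-1/101) = 49737/17245 - 19929/101 = -338652168/1741745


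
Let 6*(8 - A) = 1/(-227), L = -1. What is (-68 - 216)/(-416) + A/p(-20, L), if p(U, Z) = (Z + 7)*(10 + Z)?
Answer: 1588799/1912248 ≈ 0.83085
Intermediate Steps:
A = 10897/1362 (A = 8 - 1/6/(-227) = 8 - 1/6*(-1/227) = 8 + 1/1362 = 10897/1362 ≈ 8.0007)
p(U, Z) = (7 + Z)*(10 + Z)
(-68 - 216)/(-416) + A/p(-20, L) = (-68 - 216)/(-416) + 10897/(1362*(70 + (-1)**2 + 17*(-1))) = -284*(-1/416) + 10897/(1362*(70 + 1 - 17)) = 71/104 + (10897/1362)/54 = 71/104 + (10897/1362)*(1/54) = 71/104 + 10897/73548 = 1588799/1912248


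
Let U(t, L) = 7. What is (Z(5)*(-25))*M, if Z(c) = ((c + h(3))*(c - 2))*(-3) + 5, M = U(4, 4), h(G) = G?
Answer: 11725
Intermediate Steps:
M = 7
Z(c) = 5 - 3*(-2 + c)*(3 + c) (Z(c) = ((c + 3)*(c - 2))*(-3) + 5 = ((3 + c)*(-2 + c))*(-3) + 5 = ((-2 + c)*(3 + c))*(-3) + 5 = -3*(-2 + c)*(3 + c) + 5 = 5 - 3*(-2 + c)*(3 + c))
(Z(5)*(-25))*M = ((23 - 3*5 - 3*5²)*(-25))*7 = ((23 - 15 - 3*25)*(-25))*7 = ((23 - 15 - 75)*(-25))*7 = -67*(-25)*7 = 1675*7 = 11725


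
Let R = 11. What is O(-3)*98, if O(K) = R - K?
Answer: 1372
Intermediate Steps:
O(K) = 11 - K
O(-3)*98 = (11 - 1*(-3))*98 = (11 + 3)*98 = 14*98 = 1372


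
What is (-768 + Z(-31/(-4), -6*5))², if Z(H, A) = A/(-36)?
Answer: 21187609/36 ≈ 5.8855e+5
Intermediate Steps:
Z(H, A) = -A/36 (Z(H, A) = A*(-1/36) = -A/36)
(-768 + Z(-31/(-4), -6*5))² = (-768 - (-1)*5/6)² = (-768 - 1/36*(-30))² = (-768 + ⅚)² = (-4603/6)² = 21187609/36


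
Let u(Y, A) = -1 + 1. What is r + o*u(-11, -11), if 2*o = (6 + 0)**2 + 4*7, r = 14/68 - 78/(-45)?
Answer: 989/510 ≈ 1.9392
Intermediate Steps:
u(Y, A) = 0
r = 989/510 (r = 14*(1/68) - 78*(-1/45) = 7/34 + 26/15 = 989/510 ≈ 1.9392)
o = 32 (o = ((6 + 0)**2 + 4*7)/2 = (6**2 + 28)/2 = (36 + 28)/2 = (1/2)*64 = 32)
r + o*u(-11, -11) = 989/510 + 32*0 = 989/510 + 0 = 989/510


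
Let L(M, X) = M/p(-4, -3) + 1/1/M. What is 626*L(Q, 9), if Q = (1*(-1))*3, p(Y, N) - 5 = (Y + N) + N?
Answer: -7512/5 ≈ -1502.4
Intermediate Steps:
p(Y, N) = 5 + Y + 2*N (p(Y, N) = 5 + ((Y + N) + N) = 5 + ((N + Y) + N) = 5 + (Y + 2*N) = 5 + Y + 2*N)
Q = -3 (Q = -1*3 = -3)
L(M, X) = 4*M/5 (L(M, X) = M/(5 - 4 + 2*(-3)) + 1/1/M = M/(5 - 4 - 6) + 1*M = M/(-5) + M = M*(-⅕) + M = -M/5 + M = 4*M/5)
626*L(Q, 9) = 626*((⅘)*(-3)) = 626*(-12/5) = -7512/5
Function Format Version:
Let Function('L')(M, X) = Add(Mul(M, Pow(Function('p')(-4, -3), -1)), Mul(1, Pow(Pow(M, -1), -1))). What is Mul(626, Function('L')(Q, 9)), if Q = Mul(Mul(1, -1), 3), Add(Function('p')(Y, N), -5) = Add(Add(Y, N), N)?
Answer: Rational(-7512, 5) ≈ -1502.4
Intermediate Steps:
Function('p')(Y, N) = Add(5, Y, Mul(2, N)) (Function('p')(Y, N) = Add(5, Add(Add(Y, N), N)) = Add(5, Add(Add(N, Y), N)) = Add(5, Add(Y, Mul(2, N))) = Add(5, Y, Mul(2, N)))
Q = -3 (Q = Mul(-1, 3) = -3)
Function('L')(M, X) = Mul(Rational(4, 5), M) (Function('L')(M, X) = Add(Mul(M, Pow(Add(5, -4, Mul(2, -3)), -1)), Mul(1, Pow(Pow(M, -1), -1))) = Add(Mul(M, Pow(Add(5, -4, -6), -1)), Mul(1, M)) = Add(Mul(M, Pow(-5, -1)), M) = Add(Mul(M, Rational(-1, 5)), M) = Add(Mul(Rational(-1, 5), M), M) = Mul(Rational(4, 5), M))
Mul(626, Function('L')(Q, 9)) = Mul(626, Mul(Rational(4, 5), -3)) = Mul(626, Rational(-12, 5)) = Rational(-7512, 5)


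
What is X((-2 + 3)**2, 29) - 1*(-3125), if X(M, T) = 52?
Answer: 3177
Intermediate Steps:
X((-2 + 3)**2, 29) - 1*(-3125) = 52 - 1*(-3125) = 52 + 3125 = 3177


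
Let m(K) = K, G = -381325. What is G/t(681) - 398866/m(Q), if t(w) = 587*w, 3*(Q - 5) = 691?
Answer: -239302838078/141110691 ≈ -1695.9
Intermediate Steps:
Q = 706/3 (Q = 5 + (⅓)*691 = 5 + 691/3 = 706/3 ≈ 235.33)
G/t(681) - 398866/m(Q) = -381325/(587*681) - 398866/706/3 = -381325/399747 - 398866*3/706 = -381325*1/399747 - 598299/353 = -381325/399747 - 598299/353 = -239302838078/141110691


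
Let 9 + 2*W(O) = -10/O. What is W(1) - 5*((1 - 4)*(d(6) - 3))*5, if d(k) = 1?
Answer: -319/2 ≈ -159.50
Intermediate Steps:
W(O) = -9/2 - 5/O (W(O) = -9/2 + (-10/O)/2 = -9/2 - 5/O)
W(1) - 5*((1 - 4)*(d(6) - 3))*5 = (-9/2 - 5/1) - 5*((1 - 4)*(1 - 3))*5 = (-9/2 - 5*1) - 5*(-3*(-2))*5 = (-9/2 - 5) - 5*6*5 = -19/2 - 30*5 = -19/2 - 1*150 = -19/2 - 150 = -319/2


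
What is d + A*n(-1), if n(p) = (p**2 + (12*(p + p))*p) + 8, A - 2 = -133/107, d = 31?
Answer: 5990/107 ≈ 55.981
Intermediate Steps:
A = 81/107 (A = 2 - 133/107 = 81/107 ≈ 0.75701)
n(p) = 8 + 25*p**2 (n(p) = (p**2 + (12*(2*p))*p) + 8 = (p**2 + (24*p)*p) + 8 = (p**2 + 24*p**2) + 8 = 25*p**2 + 8 = 8 + 25*p**2)
d + A*n(-1) = 31 + 81*(8 + 25*(-1)**2)/107 = 31 + 81*(8 + 25*1)/107 = 31 + 81*(8 + 25)/107 = 31 + (81/107)*33 = 31 + 2673/107 = 5990/107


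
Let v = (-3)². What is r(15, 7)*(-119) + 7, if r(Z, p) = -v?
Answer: 1078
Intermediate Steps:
v = 9
r(Z, p) = -9 (r(Z, p) = -1*9 = -9)
r(15, 7)*(-119) + 7 = -9*(-119) + 7 = 1071 + 7 = 1078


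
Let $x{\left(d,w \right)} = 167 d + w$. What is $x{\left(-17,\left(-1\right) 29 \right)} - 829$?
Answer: $-3697$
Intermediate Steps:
$x{\left(d,w \right)} = w + 167 d$
$x{\left(-17,\left(-1\right) 29 \right)} - 829 = \left(\left(-1\right) 29 + 167 \left(-17\right)\right) - 829 = \left(-29 - 2839\right) - 829 = -2868 - 829 = -3697$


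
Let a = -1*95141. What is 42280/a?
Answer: -42280/95141 ≈ -0.44439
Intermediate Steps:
a = -95141
42280/a = 42280/(-95141) = 42280*(-1/95141) = -42280/95141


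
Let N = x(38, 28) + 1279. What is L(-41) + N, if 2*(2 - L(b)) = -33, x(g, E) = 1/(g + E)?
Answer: 42818/33 ≈ 1297.5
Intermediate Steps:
x(g, E) = 1/(E + g)
L(b) = 37/2 (L(b) = 2 - 1/2*(-33) = 2 + 33/2 = 37/2)
N = 84415/66 (N = 1/(28 + 38) + 1279 = 1/66 + 1279 = 84415/66 ≈ 1279.0)
L(-41) + N = 37/2 + 84415/66 = 42818/33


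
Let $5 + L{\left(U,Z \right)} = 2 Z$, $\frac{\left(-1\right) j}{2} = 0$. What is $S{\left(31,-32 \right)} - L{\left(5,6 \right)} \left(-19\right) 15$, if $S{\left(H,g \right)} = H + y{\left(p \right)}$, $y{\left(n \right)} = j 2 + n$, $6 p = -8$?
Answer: $\frac{6074}{3} \approx 2024.7$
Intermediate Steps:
$j = 0$ ($j = \left(-2\right) 0 = 0$)
$p = - \frac{4}{3}$ ($p = \frac{1}{6} \left(-8\right) = - \frac{4}{3} \approx -1.3333$)
$L{\left(U,Z \right)} = -5 + 2 Z$
$y{\left(n \right)} = n$ ($y{\left(n \right)} = 0 \cdot 2 + n = 0 + n = n$)
$S{\left(H,g \right)} = - \frac{4}{3} + H$ ($S{\left(H,g \right)} = H - \frac{4}{3} = - \frac{4}{3} + H$)
$S{\left(31,-32 \right)} - L{\left(5,6 \right)} \left(-19\right) 15 = \left(- \frac{4}{3} + 31\right) - \left(-5 + 2 \cdot 6\right) \left(-19\right) 15 = \frac{89}{3} - \left(-5 + 12\right) \left(-19\right) 15 = \frac{89}{3} - 7 \left(-19\right) 15 = \frac{89}{3} - \left(-133\right) 15 = \frac{89}{3} - -1995 = \frac{89}{3} + 1995 = \frac{6074}{3}$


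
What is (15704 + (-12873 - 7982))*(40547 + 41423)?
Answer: -422227470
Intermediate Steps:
(15704 + (-12873 - 7982))*(40547 + 41423) = (15704 - 20855)*81970 = -5151*81970 = -422227470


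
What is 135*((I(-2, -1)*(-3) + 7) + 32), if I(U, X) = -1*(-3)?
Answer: 4050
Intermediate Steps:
I(U, X) = 3
135*((I(-2, -1)*(-3) + 7) + 32) = 135*((3*(-3) + 7) + 32) = 135*((-9 + 7) + 32) = 135*(-2 + 32) = 135*30 = 4050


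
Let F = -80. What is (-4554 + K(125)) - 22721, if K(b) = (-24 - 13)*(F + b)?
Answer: -28940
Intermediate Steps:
K(b) = 2960 - 37*b (K(b) = (-24 - 13)*(-80 + b) = -37*(-80 + b) = 2960 - 37*b)
(-4554 + K(125)) - 22721 = (-4554 + (2960 - 37*125)) - 22721 = (-4554 + (2960 - 4625)) - 22721 = (-4554 - 1665) - 22721 = -6219 - 22721 = -28940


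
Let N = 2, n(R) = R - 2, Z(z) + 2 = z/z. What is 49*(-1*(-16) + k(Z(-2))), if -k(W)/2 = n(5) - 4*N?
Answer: 1274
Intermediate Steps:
Z(z) = -1 (Z(z) = -2 + z/z = -2 + 1 = -1)
n(R) = -2 + R
k(W) = 10 (k(W) = -2*((-2 + 5) - 4*2) = -2*(3 - 8) = -2*(-5) = 10)
49*(-1*(-16) + k(Z(-2))) = 49*(-1*(-16) + 10) = 49*(16 + 10) = 49*26 = 1274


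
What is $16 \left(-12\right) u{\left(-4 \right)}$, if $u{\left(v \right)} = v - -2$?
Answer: $384$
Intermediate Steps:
$u{\left(v \right)} = 2 + v$ ($u{\left(v \right)} = v + 2 = 2 + v$)
$16 \left(-12\right) u{\left(-4 \right)} = 16 \left(-12\right) \left(2 - 4\right) = \left(-192\right) \left(-2\right) = 384$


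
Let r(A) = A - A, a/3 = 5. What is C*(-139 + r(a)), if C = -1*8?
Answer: 1112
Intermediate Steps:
C = -8
a = 15 (a = 3*5 = 15)
r(A) = 0
C*(-139 + r(a)) = -8*(-139 + 0) = -8*(-139) = 1112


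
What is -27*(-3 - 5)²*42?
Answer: -72576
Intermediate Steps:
-27*(-3 - 5)²*42 = -27*(-8)²*42 = -27*64*42 = -1728*42 = -72576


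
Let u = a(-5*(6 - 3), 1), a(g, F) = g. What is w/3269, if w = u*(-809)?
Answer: 12135/3269 ≈ 3.7121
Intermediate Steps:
u = -15 (u = -5*(6 - 3) = -5*3 = -15)
w = 12135 (w = -15*(-809) = 12135)
w/3269 = 12135/3269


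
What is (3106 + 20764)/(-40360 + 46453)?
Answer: 23870/6093 ≈ 3.9176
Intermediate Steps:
(3106 + 20764)/(-40360 + 46453) = 23870/6093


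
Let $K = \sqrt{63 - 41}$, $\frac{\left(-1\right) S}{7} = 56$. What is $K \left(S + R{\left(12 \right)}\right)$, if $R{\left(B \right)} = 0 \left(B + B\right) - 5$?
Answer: $- 397 \sqrt{22} \approx -1862.1$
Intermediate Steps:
$S = -392$ ($S = \left(-7\right) 56 = -392$)
$K = \sqrt{22} \approx 4.6904$
$R{\left(B \right)} = -5$ ($R{\left(B \right)} = 0 \cdot 2 B - 5 = 0 - 5 = -5$)
$K \left(S + R{\left(12 \right)}\right) = \sqrt{22} \left(-392 - 5\right) = \sqrt{22} \left(-397\right) = - 397 \sqrt{22}$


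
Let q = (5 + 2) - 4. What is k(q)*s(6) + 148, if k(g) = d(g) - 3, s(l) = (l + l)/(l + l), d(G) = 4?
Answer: 149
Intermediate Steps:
s(l) = 1 (s(l) = (2*l)/((2*l)) = (2*l)*(1/(2*l)) = 1)
q = 3 (q = 7 - 4 = 3)
k(g) = 1 (k(g) = 4 - 3 = 1)
k(q)*s(6) + 148 = 1*1 + 148 = 1 + 148 = 149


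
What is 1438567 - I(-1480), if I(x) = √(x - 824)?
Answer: 1438567 - 48*I ≈ 1.4386e+6 - 48.0*I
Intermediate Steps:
I(x) = √(-824 + x)
1438567 - I(-1480) = 1438567 - √(-824 - 1480) = 1438567 - √(-2304) = 1438567 - 48*I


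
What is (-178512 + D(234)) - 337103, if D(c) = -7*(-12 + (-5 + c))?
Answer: -517134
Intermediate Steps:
D(c) = 119 - 7*c (D(c) = -7*(-17 + c) = 119 - 7*c)
(-178512 + D(234)) - 337103 = (-178512 + (119 - 7*234)) - 337103 = (-178512 + (119 - 1638)) - 337103 = (-178512 - 1519) - 337103 = -180031 - 337103 = -517134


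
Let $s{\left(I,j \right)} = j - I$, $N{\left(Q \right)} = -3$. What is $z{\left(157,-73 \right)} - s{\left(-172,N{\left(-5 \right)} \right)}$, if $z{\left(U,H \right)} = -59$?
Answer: $-228$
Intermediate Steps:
$z{\left(157,-73 \right)} - s{\left(-172,N{\left(-5 \right)} \right)} = -59 - \left(-3 - -172\right) = -59 - \left(-3 + 172\right) = -59 - 169 = -228$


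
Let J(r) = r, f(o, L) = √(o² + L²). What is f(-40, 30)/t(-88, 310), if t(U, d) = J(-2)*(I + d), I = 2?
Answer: -25/312 ≈ -0.080128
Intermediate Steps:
f(o, L) = √(L² + o²)
t(U, d) = -4 - 2*d (t(U, d) = -2*(2 + d) = -4 - 2*d)
f(-40, 30)/t(-88, 310) = √(30² + (-40)²)/(-4 - 2*310) = √(900 + 1600)/(-4 - 620) = √2500/(-624) = 50*(-1/624) = -25/312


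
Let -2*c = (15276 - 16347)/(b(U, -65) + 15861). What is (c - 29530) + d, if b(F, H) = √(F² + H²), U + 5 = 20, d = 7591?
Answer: -11038234178607/503133742 - 5355*√178/503133742 ≈ -21939.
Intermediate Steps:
U = 15 (U = -5 + 20 = 15)
c = 1071/(2*(15861 + 5*√178)) (c = -(15276 - 16347)/(2*(√(15² + (-65)²) + 15861)) = -(-1071)/(2*(√(225 + 4225) + 15861)) = -(-1071)/(2*(√4450 + 15861)) = -(-1071)/(2*(5*√178 + 15861)) = -(-1071)/(2*(15861 + 5*√178)) = 1071/(2*(15861 + 5*√178)) ≈ 0.033621)
(c - 29530) + d = ((16987131/503133742 - 5355*√178/503133742) - 29530) + 7591 = (-14857522414129/503133742 - 5355*√178/503133742) + 7591 = -11038234178607/503133742 - 5355*√178/503133742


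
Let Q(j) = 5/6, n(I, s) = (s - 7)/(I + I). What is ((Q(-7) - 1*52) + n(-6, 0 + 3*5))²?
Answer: 96721/36 ≈ 2686.7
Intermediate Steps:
n(I, s) = (-7 + s)/(2*I) (n(I, s) = (-7 + s)/((2*I)) = (-7 + s)*(1/(2*I)) = (-7 + s)/(2*I))
Q(j) = ⅚ (Q(j) = 5*(⅙) = ⅚)
((Q(-7) - 1*52) + n(-6, 0 + 3*5))² = ((⅚ - 1*52) + (½)*(-7 + (0 + 3*5))/(-6))² = ((⅚ - 52) + (½)*(-⅙)*(-7 + (0 + 15)))² = (-307/6 + (½)*(-⅙)*(-7 + 15))² = (-307/6 + (½)*(-⅙)*8)² = (-307/6 - ⅔)² = (-311/6)² = 96721/36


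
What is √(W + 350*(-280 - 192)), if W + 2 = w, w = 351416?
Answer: √186214 ≈ 431.53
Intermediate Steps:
W = 351414 (W = -2 + 351416 = 351414)
√(W + 350*(-280 - 192)) = √(351414 + 350*(-280 - 192)) = √(351414 + 350*(-472)) = √(351414 - 165200) = √186214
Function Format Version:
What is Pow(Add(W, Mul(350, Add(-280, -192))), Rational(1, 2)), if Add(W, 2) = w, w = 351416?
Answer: Pow(186214, Rational(1, 2)) ≈ 431.53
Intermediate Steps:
W = 351414 (W = Add(-2, 351416) = 351414)
Pow(Add(W, Mul(350, Add(-280, -192))), Rational(1, 2)) = Pow(Add(351414, Mul(350, Add(-280, -192))), Rational(1, 2)) = Pow(Add(351414, Mul(350, -472)), Rational(1, 2)) = Pow(Add(351414, -165200), Rational(1, 2)) = Pow(186214, Rational(1, 2))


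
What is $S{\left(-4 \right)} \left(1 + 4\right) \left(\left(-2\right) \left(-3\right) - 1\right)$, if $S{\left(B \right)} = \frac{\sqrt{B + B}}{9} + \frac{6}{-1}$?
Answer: $-150 + \frac{50 i \sqrt{2}}{9} \approx -150.0 + 7.8567 i$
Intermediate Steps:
$S{\left(B \right)} = -6 + \frac{\sqrt{2} \sqrt{B}}{9}$ ($S{\left(B \right)} = \sqrt{2 B} \frac{1}{9} + 6 \left(-1\right) = \sqrt{2} \sqrt{B} \frac{1}{9} - 6 = \frac{\sqrt{2} \sqrt{B}}{9} - 6 = -6 + \frac{\sqrt{2} \sqrt{B}}{9}$)
$S{\left(-4 \right)} \left(1 + 4\right) \left(\left(-2\right) \left(-3\right) - 1\right) = \left(-6 + \frac{\sqrt{2} \sqrt{-4}}{9}\right) \left(1 + 4\right) \left(\left(-2\right) \left(-3\right) - 1\right) = \left(-6 + \frac{\sqrt{2} \cdot 2 i}{9}\right) 5 \left(6 - 1\right) = \left(-6 + \frac{2 i \sqrt{2}}{9}\right) 5 \cdot 5 = \left(-6 + \frac{2 i \sqrt{2}}{9}\right) 25 = -150 + \frac{50 i \sqrt{2}}{9}$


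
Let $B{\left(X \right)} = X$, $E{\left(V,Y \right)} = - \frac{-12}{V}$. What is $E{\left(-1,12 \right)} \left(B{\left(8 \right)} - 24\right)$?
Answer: $192$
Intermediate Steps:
$E{\left(V,Y \right)} = \frac{12}{V}$
$E{\left(-1,12 \right)} \left(B{\left(8 \right)} - 24\right) = \frac{12}{-1} \left(8 - 24\right) = 12 \left(-1\right) \left(8 - 24\right) = \left(-12\right) \left(-16\right) = 192$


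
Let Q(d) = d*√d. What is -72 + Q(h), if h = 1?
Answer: -71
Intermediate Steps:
Q(d) = d^(3/2)
-72 + Q(h) = -72 + 1^(3/2) = -72 + 1 = -71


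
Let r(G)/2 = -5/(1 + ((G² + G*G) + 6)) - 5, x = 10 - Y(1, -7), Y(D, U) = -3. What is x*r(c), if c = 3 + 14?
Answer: -1172/9 ≈ -130.22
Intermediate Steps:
c = 17
x = 13 (x = 10 - 1*(-3) = 10 + 3 = 13)
r(G) = -10 - 10/(7 + 2*G²) (r(G) = 2*(-5/(1 + ((G² + G*G) + 6)) - 5) = 2*(-5/(1 + ((G² + G²) + 6)) - 5) = 2*(-5/(1 + (2*G² + 6)) - 5) = 2*(-5/(1 + (6 + 2*G²)) - 5) = 2*(-5/(7 + 2*G²) - 5) = 2*(-5 - 5/(7 + 2*G²)) = -10 - 10/(7 + 2*G²))
x*r(c) = 13*(20*(-4 - 1*17²)/(7 + 2*17²)) = 13*(20*(-4 - 1*289)/(7 + 2*289)) = 13*(20*(-4 - 289)/(7 + 578)) = 13*(20*(-293)/585) = 13*(20*(1/585)*(-293)) = 13*(-1172/117) = -1172/9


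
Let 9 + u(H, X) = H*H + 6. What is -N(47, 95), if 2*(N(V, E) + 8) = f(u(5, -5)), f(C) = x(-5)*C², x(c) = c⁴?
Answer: -151242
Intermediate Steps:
u(H, X) = -3 + H² (u(H, X) = -9 + (H*H + 6) = -9 + (H² + 6) = -9 + (6 + H²) = -3 + H²)
f(C) = 625*C² (f(C) = (-5)⁴*C² = 625*C²)
N(V, E) = 151242 (N(V, E) = -8 + (625*(-3 + 5²)²)/2 = -8 + (625*(-3 + 25)²)/2 = -8 + (625*22²)/2 = -8 + (625*484)/2 = -8 + (½)*302500 = -8 + 151250 = 151242)
-N(47, 95) = -1*151242 = -151242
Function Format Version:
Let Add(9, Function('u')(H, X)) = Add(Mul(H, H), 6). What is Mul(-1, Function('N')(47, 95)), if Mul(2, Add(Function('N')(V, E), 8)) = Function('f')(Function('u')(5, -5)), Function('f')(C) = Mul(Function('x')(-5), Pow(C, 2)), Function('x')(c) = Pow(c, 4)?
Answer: -151242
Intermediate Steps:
Function('u')(H, X) = Add(-3, Pow(H, 2)) (Function('u')(H, X) = Add(-9, Add(Mul(H, H), 6)) = Add(-9, Add(Pow(H, 2), 6)) = Add(-9, Add(6, Pow(H, 2))) = Add(-3, Pow(H, 2)))
Function('f')(C) = Mul(625, Pow(C, 2)) (Function('f')(C) = Mul(Pow(-5, 4), Pow(C, 2)) = Mul(625, Pow(C, 2)))
Function('N')(V, E) = 151242 (Function('N')(V, E) = Add(-8, Mul(Rational(1, 2), Mul(625, Pow(Add(-3, Pow(5, 2)), 2)))) = Add(-8, Mul(Rational(1, 2), Mul(625, Pow(Add(-3, 25), 2)))) = Add(-8, Mul(Rational(1, 2), Mul(625, Pow(22, 2)))) = Add(-8, Mul(Rational(1, 2), Mul(625, 484))) = Add(-8, Mul(Rational(1, 2), 302500)) = Add(-8, 151250) = 151242)
Mul(-1, Function('N')(47, 95)) = Mul(-1, 151242) = -151242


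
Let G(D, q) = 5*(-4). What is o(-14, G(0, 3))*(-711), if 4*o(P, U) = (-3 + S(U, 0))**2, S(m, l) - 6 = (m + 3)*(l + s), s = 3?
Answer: -409536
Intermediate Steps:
G(D, q) = -20
S(m, l) = 6 + (3 + l)*(3 + m) (S(m, l) = 6 + (m + 3)*(l + 3) = 6 + (3 + m)*(3 + l) = 6 + (3 + l)*(3 + m))
o(P, U) = (12 + 3*U)**2/4 (o(P, U) = (-3 + (15 + 3*0 + 3*U + 0*U))**2/4 = (-3 + (15 + 0 + 3*U + 0))**2/4 = (-3 + (15 + 3*U))**2/4 = (12 + 3*U)**2/4)
o(-14, G(0, 3))*(-711) = (9*(4 - 20)**2/4)*(-711) = ((9/4)*(-16)**2)*(-711) = ((9/4)*256)*(-711) = 576*(-711) = -409536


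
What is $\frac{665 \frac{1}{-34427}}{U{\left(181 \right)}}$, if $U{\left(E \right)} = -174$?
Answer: $\frac{665}{5990298} \approx 0.00011101$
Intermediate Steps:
$\frac{665 \frac{1}{-34427}}{U{\left(181 \right)}} = \frac{665 \frac{1}{-34427}}{-174} = 665 \left(- \frac{1}{34427}\right) \left(- \frac{1}{174}\right) = \left(- \frac{665}{34427}\right) \left(- \frac{1}{174}\right) = \frac{665}{5990298}$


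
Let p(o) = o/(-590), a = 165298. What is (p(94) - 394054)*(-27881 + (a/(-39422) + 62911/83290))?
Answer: 5321589165918319347783/484310111050 ≈ 1.0988e+10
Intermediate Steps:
p(o) = -o/590 (p(o) = o*(-1/590) = -o/590)
(p(94) - 394054)*(-27881 + (a/(-39422) + 62911/83290)) = (-1/590*94 - 394054)*(-27881 + (165298/(-39422) + 62911/83290)) = (-47/295 - 394054)*(-27881 + (165298*(-1/39422) + 62911*(1/83290))) = -116245977*(-27881 + (-82649/19711 + 62911/83290))/295 = -116245977*(-27881 - 5643796489/1641729190)/295 = -116245977/295*(-45778695342879/1641729190) = 5321589165918319347783/484310111050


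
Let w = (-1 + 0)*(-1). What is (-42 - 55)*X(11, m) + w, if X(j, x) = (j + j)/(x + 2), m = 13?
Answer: -2119/15 ≈ -141.27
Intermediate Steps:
X(j, x) = 2*j/(2 + x) (X(j, x) = (2*j)/(2 + x) = 2*j/(2 + x))
w = 1 (w = -1*(-1) = 1)
(-42 - 55)*X(11, m) + w = (-42 - 55)*(2*11/(2 + 13)) + 1 = -194*11/15 + 1 = -97*22/15 + 1 = -2134/15 + 1 = -2119/15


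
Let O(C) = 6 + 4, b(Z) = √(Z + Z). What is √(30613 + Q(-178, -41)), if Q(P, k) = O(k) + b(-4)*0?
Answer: √30623 ≈ 174.99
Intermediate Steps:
b(Z) = √2*√Z (b(Z) = √(2*Z) = √2*√Z)
O(C) = 10
Q(P, k) = 10 (Q(P, k) = 10 + (√2*√(-4))*0 = 10 + (√2*(2*I))*0 = 10 + (2*I*√2)*0 = 10 + 0 = 10)
√(30613 + Q(-178, -41)) = √(30613 + 10) = √30623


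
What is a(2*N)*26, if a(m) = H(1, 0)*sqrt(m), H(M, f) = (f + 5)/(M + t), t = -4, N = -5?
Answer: -130*I*sqrt(10)/3 ≈ -137.03*I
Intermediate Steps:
H(M, f) = (5 + f)/(-4 + M) (H(M, f) = (f + 5)/(M - 4) = (5 + f)/(-4 + M))
a(m) = -5*sqrt(m)/3 (a(m) = ((5 + 0)/(-4 + 1))*sqrt(m) = (5/(-3))*sqrt(m) = (-1/3*5)*sqrt(m) = -5*sqrt(m)/3)
a(2*N)*26 = -5*I*sqrt(10)/3*26 = -130*I*sqrt(10)/3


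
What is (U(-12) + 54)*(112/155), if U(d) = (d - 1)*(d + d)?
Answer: 40992/155 ≈ 264.46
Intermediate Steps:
U(d) = 2*d*(-1 + d) (U(d) = (-1 + d)*(2*d) = 2*d*(-1 + d))
(U(-12) + 54)*(112/155) = (2*(-12)*(-1 - 12) + 54)*(112/155) = (2*(-12)*(-13) + 54)*(112*(1/155)) = (312 + 54)*(112/155) = 366*(112/155) = 40992/155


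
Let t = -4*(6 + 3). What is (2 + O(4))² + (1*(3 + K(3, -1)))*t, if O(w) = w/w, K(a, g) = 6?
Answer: -315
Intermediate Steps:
O(w) = 1
t = -36 (t = -4*9 = -36)
(2 + O(4))² + (1*(3 + K(3, -1)))*t = (2 + 1)² + (1*(3 + 6))*(-36) = 3² + (1*9)*(-36) = 9 + 9*(-36) = 9 - 324 = -315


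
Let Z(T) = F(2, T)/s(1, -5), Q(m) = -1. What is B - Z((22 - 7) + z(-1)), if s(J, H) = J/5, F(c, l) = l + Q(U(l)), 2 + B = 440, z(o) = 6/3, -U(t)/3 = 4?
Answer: 358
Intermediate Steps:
U(t) = -12 (U(t) = -3*4 = -12)
z(o) = 2 (z(o) = 6*(⅓) = 2)
B = 438 (B = -2 + 440 = 438)
F(c, l) = -1 + l (F(c, l) = l - 1 = -1 + l)
s(J, H) = J/5 (s(J, H) = J*(⅕) = J/5)
Z(T) = -5 + 5*T (Z(T) = (-1 + T)/(((⅕)*1)) = (-1 + T)/(⅕) = (-1 + T)*5 = -5 + 5*T)
B - Z((22 - 7) + z(-1)) = 438 - (-5 + 5*((22 - 7) + 2)) = 438 - (-5 + 5*(15 + 2)) = 438 - (-5 + 5*17) = 438 - (-5 + 85) = 438 - 1*80 = 438 - 80 = 358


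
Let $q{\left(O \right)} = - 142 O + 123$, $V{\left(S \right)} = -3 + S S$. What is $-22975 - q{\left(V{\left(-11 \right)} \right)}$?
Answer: $-6342$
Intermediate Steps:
$V{\left(S \right)} = -3 + S^{2}$
$q{\left(O \right)} = 123 - 142 O$
$-22975 - q{\left(V{\left(-11 \right)} \right)} = -22975 - \left(123 - 142 \left(-3 + \left(-11\right)^{2}\right)\right) = -22975 - \left(123 - 142 \left(-3 + 121\right)\right) = -22975 - \left(123 - 16756\right) = -22975 - -16633 = -22975 + 16633 = -6342$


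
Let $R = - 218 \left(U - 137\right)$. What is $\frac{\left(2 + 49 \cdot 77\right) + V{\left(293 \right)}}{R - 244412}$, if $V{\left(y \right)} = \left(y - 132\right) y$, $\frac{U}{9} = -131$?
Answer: $\frac{12737}{10619} \approx 1.1995$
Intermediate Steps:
$U = -1179$ ($U = 9 \left(-131\right) = -1179$)
$R = 286888$ ($R = - 218 \left(-1179 - 137\right) = \left(-218\right) \left(-1316\right) = 286888$)
$V{\left(y \right)} = y \left(-132 + y\right)$ ($V{\left(y \right)} = \left(-132 + y\right) y = y \left(-132 + y\right)$)
$\frac{\left(2 + 49 \cdot 77\right) + V{\left(293 \right)}}{R - 244412} = \frac{\left(2 + 49 \cdot 77\right) + 293 \left(-132 + 293\right)}{286888 - 244412} = \frac{\left(2 + 3773\right) + 293 \cdot 161}{42476} = \left(3775 + 47173\right) \frac{1}{42476} = 50948 \cdot \frac{1}{42476} = \frac{12737}{10619}$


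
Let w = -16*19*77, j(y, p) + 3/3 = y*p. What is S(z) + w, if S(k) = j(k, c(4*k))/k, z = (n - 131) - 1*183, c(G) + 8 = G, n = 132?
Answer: -4394207/182 ≈ -24144.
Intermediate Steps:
c(G) = -8 + G
j(y, p) = -1 + p*y (j(y, p) = -1 + y*p = -1 + p*y)
z = -182 (z = (132 - 131) - 1*183 = 1 - 183 = -182)
S(k) = (-1 + k*(-8 + 4*k))/k (S(k) = (-1 + (-8 + 4*k)*k)/k = (-1 + k*(-8 + 4*k))/k)
w = -23408 (w = -304*77 = -23408)
S(z) + w = (-8 - 1/(-182) + 4*(-182)) - 23408 = (-8 - 1*(-1/182) - 728) - 23408 = (-8 + 1/182 - 728) - 23408 = -133951/182 - 23408 = -4394207/182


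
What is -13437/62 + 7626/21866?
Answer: -146670315/677846 ≈ -216.38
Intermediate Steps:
-13437/62 + 7626/21866 = -13437*1/62 + 7626*(1/21866) = -13437/62 + 3813/10933 = -146670315/677846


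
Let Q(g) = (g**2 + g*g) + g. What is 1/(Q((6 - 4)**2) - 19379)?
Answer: -1/19343 ≈ -5.1698e-5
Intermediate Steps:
Q(g) = g + 2*g**2 (Q(g) = (g**2 + g**2) + g = 2*g**2 + g = g + 2*g**2)
1/(Q((6 - 4)**2) - 19379) = 1/((6 - 4)**2*(1 + 2*(6 - 4)**2) - 19379) = 1/(2**2*(1 + 2*2**2) - 19379) = 1/(4*(1 + 2*4) - 19379) = 1/(4*(1 + 8) - 19379) = 1/(4*9 - 19379) = 1/(36 - 19379) = 1/(-19343) = -1/19343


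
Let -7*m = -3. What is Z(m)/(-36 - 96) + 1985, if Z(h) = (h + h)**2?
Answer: 1069912/539 ≈ 1985.0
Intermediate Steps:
m = 3/7 (m = -1/7*(-3) = 3/7 ≈ 0.42857)
Z(h) = 4*h**2 (Z(h) = (2*h)**2 = 4*h**2)
Z(m)/(-36 - 96) + 1985 = (4*(3/7)**2)/(-36 - 96) + 1985 = (4*(9/49))/(-132) + 1985 = (36/49)*(-1/132) + 1985 = -3/539 + 1985 = 1069912/539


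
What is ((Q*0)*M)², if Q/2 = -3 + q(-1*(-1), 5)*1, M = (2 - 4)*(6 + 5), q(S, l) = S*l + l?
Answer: 0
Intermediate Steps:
q(S, l) = l + S*l
M = -22 (M = -2*11 = -22)
Q = 14 (Q = 2*(-3 + (5*(1 - 1*(-1)))*1) = 2*(-3 + (5*(1 + 1))*1) = 2*(-3 + (5*2)*1) = 2*(-3 + 10*1) = 2*(-3 + 10) = 2*7 = 14)
((Q*0)*M)² = ((14*0)*(-22))² = (0*(-22))² = 0² = 0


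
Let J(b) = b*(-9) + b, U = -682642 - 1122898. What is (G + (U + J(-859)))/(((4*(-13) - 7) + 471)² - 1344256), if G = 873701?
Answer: 924967/1174512 ≈ 0.78753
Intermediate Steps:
U = -1805540
J(b) = -8*b (J(b) = -9*b + b = -8*b)
(G + (U + J(-859)))/(((4*(-13) - 7) + 471)² - 1344256) = (873701 + (-1805540 - 8*(-859)))/(((4*(-13) - 7) + 471)² - 1344256) = (873701 + (-1805540 + 6872))/(((-52 - 7) + 471)² - 1344256) = (873701 - 1798668)/((-59 + 471)² - 1344256) = -924967/(412² - 1344256) = -924967/(169744 - 1344256) = -924967/(-1174512) = -924967*(-1/1174512) = 924967/1174512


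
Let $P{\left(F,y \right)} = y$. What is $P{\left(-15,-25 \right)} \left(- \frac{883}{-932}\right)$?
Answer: $- \frac{22075}{932} \approx -23.686$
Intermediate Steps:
$P{\left(-15,-25 \right)} \left(- \frac{883}{-932}\right) = - 25 \left(- \frac{883}{-932}\right) = - 25 \left(\left(-883\right) \left(- \frac{1}{932}\right)\right) = \left(-25\right) \frac{883}{932} = - \frac{22075}{932}$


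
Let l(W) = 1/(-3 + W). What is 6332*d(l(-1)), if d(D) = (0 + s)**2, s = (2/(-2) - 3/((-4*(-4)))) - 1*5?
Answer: 15514983/64 ≈ 2.4242e+5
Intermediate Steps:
s = -99/16 (s = (2*(-1/2) - 3/16) - 5 = (-1 - 3*1/16) - 5 = (-1 - 3/16) - 5 = -19/16 - 5 = -99/16 ≈ -6.1875)
d(D) = 9801/256 (d(D) = (0 - 99/16)**2 = (-99/16)**2 = 9801/256)
6332*d(l(-1)) = 6332*(9801/256) = 15514983/64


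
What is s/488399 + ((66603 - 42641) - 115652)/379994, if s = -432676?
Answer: -104597794127/92794344803 ≈ -1.1272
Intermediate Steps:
s/488399 + ((66603 - 42641) - 115652)/379994 = -432676/488399 + ((66603 - 42641) - 115652)/379994 = -432676*1/488399 + (23962 - 115652)*(1/379994) = -432676/488399 - 91690*1/379994 = -432676/488399 - 45845/189997 = -104597794127/92794344803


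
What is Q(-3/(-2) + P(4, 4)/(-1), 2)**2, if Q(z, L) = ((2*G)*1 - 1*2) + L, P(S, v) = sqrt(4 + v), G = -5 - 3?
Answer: 256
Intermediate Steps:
G = -8
Q(z, L) = -18 + L (Q(z, L) = ((2*(-8))*1 - 1*2) + L = (-16*1 - 2) + L = (-16 - 2) + L = -18 + L)
Q(-3/(-2) + P(4, 4)/(-1), 2)**2 = (-18 + 2)**2 = (-16)**2 = 256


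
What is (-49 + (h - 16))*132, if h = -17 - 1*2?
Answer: -11088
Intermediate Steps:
h = -19 (h = -17 - 2 = -19)
(-49 + (h - 16))*132 = (-49 + (-19 - 16))*132 = (-49 - 35)*132 = -84*132 = -11088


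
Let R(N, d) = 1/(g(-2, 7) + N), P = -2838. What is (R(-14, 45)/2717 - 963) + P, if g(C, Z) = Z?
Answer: -72291220/19019 ≈ -3801.0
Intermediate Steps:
R(N, d) = 1/(7 + N)
(R(-14, 45)/2717 - 963) + P = (1/((7 - 14)*2717) - 963) - 2838 = ((1/2717)/(-7) - 963) - 2838 = (-⅐*1/2717 - 963) - 2838 = (-1/19019 - 963) - 2838 = -18315298/19019 - 2838 = -72291220/19019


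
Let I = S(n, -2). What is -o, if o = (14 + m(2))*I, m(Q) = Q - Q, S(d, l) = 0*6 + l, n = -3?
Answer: 28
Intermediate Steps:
S(d, l) = l (S(d, l) = 0 + l = l)
m(Q) = 0
I = -2
o = -28 (o = (14 + 0)*(-2) = 14*(-2) = -28)
-o = -1*(-28) = 28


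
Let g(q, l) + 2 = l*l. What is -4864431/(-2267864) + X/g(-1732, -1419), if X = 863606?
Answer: 11753359777513/4566477967976 ≈ 2.5738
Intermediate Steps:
g(q, l) = -2 + l² (g(q, l) = -2 + l*l = -2 + l²)
-4864431/(-2267864) + X/g(-1732, -1419) = -4864431/(-2267864) + 863606/(-2 + (-1419)²) = -4864431*(-1/2267864) + 863606/(-2 + 2013561) = 4864431/2267864 + 863606/2013559 = 11753359777513/4566477967976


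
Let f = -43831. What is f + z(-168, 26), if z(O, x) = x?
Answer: -43805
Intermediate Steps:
f + z(-168, 26) = -43831 + 26 = -43805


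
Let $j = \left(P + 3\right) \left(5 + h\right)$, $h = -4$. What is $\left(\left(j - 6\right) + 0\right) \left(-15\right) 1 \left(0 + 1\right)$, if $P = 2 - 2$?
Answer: $45$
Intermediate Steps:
$P = 0$
$j = 3$ ($j = \left(0 + 3\right) \left(5 - 4\right) = 3 \cdot 1 = 3$)
$\left(\left(j - 6\right) + 0\right) \left(-15\right) 1 \left(0 + 1\right) = \left(\left(3 - 6\right) + 0\right) \left(-15\right) 1 \left(0 + 1\right) = \left(-3 + 0\right) \left(-15\right) 1 \cdot 1 = \left(-3\right) \left(-15\right) 1 = 45 \cdot 1 = 45$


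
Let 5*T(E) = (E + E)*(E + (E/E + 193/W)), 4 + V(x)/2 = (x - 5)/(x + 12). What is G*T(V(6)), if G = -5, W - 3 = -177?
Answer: -296425/2349 ≈ -126.19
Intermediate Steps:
W = -174 (W = 3 - 177 = -174)
V(x) = -8 + 2*(-5 + x)/(12 + x) (V(x) = -8 + 2*((x - 5)/(x + 12)) = -8 + 2*((-5 + x)/(12 + x)) = -8 + 2*(-5 + x)/(12 + x))
T(E) = 2*E*(-19/174 + E)/5 (T(E) = ((E + E)*(E + (E/E + 193/(-174))))/5 = ((2*E)*(E + (1 + 193*(-1/174))))/5 = ((2*E)*(E + (1 - 193/174)))/5 = ((2*E)*(E - 19/174))/5 = ((2*E)*(-19/174 + E))/5 = (2*E*(-19/174 + E))/5 = 2*E*(-19/174 + E)/5)
G*T(V(6)) = -2*(-53 - 3*6)/(12 + 6)*(-19 + 174*(2*(-53 - 3*6)/(12 + 6)))/87 = -2*(-53 - 18)/18*(-19 + 174*(2*(-53 - 18)/18))/87 = -2*(1/18)*(-71)*(-19 + 174*(2*(1/18)*(-71)))/87 = -(-71)*(-19 + 174*(-71/9))/(87*9) = -(-71)*(-19 - 4118/3)/(87*9) = -(-71)*(-4175)/(87*9*3) = -5*59285/2349 = -296425/2349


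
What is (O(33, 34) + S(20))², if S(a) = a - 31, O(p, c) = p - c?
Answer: 144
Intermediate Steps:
S(a) = -31 + a
(O(33, 34) + S(20))² = ((33 - 1*34) + (-31 + 20))² = ((33 - 34) - 11)² = (-1 - 11)² = (-12)² = 144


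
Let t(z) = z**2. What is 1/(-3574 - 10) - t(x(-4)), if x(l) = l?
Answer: -57345/3584 ≈ -16.000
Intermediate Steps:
1/(-3574 - 10) - t(x(-4)) = 1/(-3574 - 10) - 1*(-4)**2 = 1/(-3584) - 1*16 = -1/3584 - 16 = -57345/3584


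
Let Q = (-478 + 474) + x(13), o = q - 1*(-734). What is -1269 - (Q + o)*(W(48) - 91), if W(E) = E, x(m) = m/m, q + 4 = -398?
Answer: 12878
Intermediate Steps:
q = -402 (q = -4 - 398 = -402)
x(m) = 1
o = 332 (o = -402 - 1*(-734) = -402 + 734 = 332)
Q = -3 (Q = (-478 + 474) + 1 = -4 + 1 = -3)
-1269 - (Q + o)*(W(48) - 91) = -1269 - (-3 + 332)*(48 - 91) = -1269 - 329*(-43) = -1269 - 1*(-14147) = -1269 + 14147 = 12878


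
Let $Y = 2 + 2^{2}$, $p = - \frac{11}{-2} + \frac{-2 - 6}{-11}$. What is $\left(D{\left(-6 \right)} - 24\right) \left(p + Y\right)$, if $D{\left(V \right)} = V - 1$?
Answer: $- \frac{8339}{22} \approx -379.05$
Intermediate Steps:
$p = \frac{137}{22}$ ($p = \left(-11\right) \left(- \frac{1}{2}\right) + \left(-2 - 6\right) \left(- \frac{1}{11}\right) = \frac{11}{2} - - \frac{8}{11} = \frac{11}{2} + \frac{8}{11} = \frac{137}{22} \approx 6.2273$)
$D{\left(V \right)} = -1 + V$
$Y = 6$ ($Y = 2 + 4 = 6$)
$\left(D{\left(-6 \right)} - 24\right) \left(p + Y\right) = \left(\left(-1 - 6\right) - 24\right) \left(\frac{137}{22} + 6\right) = \left(-7 - 24\right) \frac{269}{22} = \left(-31\right) \frac{269}{22} = - \frac{8339}{22}$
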